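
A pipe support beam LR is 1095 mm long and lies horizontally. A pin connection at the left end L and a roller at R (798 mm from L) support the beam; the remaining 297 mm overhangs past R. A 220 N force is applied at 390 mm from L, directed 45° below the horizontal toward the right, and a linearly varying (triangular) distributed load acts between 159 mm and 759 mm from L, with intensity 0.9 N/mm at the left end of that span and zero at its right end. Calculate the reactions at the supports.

L_x = -155.6 N, L_y = 228.1 N, R_y = 197.5 N

Resultant of the triangular load: ½ × 0.9 × 600 = 270 N, acting at 359 mm from L (one-third of the span from the peak).
Moments about L: R_y·798 − 220·sin45°·390 − (½·0.9·600)·359 = 0 → R_y = 157600/798 = 197.494 ≈ 197.5 N.
ΣF_y = 0: L_y + 197.494 − 220·sin45° − ½·0.9·600 = 0 → L_y = 228.1 N.
ΣF_x = 0: L_x + 220·cos45° = 0 → L_x = -155.6 N.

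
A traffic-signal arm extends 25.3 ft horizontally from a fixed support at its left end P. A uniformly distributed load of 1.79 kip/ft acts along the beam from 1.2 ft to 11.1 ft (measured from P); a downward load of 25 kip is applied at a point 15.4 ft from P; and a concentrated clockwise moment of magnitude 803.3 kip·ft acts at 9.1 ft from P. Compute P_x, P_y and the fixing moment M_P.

P_x = 0, P_y = 42.72 kip, M_P = 1297 kip·ft

Resultant of the distributed load: 1.79 × 9.9 = 17.721 kip at 6.15 ft from P.
ΣF_x = 0: P_x = 0.
ΣF_y = 0: P_y − 1.79·9.9 − 25 = 0 → P_y = 42.72 kip.
ΣM about P: M_P − (1.79·9.9)·6.15 − 25·15.4 − 803.3 = 0 → M_P = 1297 kip·ft.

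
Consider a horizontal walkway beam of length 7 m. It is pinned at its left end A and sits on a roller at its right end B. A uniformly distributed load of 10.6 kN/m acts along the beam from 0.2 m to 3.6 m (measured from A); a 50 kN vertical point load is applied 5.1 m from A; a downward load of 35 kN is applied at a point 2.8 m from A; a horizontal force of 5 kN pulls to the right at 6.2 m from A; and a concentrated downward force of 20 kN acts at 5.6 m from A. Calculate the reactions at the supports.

A_x = -5.000 kN, A_y = 64.83 kN, B_y = 76.21 kN

Resultant of the distributed load: 10.6 × 3.4 = 36.04 kN at 1.9 m from A.
ΣM about A: B_y·7 − (10.6·3.4)·1.9 − 50·5.1 − 35·2.8 − 20·5.6 = 0 → B_y = 533.476/7 = 76.2109 ≈ 76.21 kN.
ΣF_y = 0: A_y + 76.2109 − 10.6·3.4 − 50 − 35 − 20 = 0 → A_y = 64.83 kN.
ΣF_x = 0: A_x + 5 = 0 → A_x = -5.000 kN.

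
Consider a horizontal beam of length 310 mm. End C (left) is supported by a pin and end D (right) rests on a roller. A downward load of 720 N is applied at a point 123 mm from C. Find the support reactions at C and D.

C_x = 0, C_y = 434.3 N, D_y = 285.7 N

Moments about C: D_y·310 − 720·123 = 0 → D_y = 88560/310 = 285.677 ≈ 285.7 N.
ΣF_y = 0: C_y + 285.677 − 720 = 0 → C_y = 434.3 N.
ΣF_x = 0: no horizontal applied forces, so C_x = 0.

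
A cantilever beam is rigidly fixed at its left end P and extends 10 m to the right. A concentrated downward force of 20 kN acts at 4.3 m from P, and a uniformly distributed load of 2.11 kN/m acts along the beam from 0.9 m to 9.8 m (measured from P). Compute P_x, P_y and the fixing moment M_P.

Resultant of the distributed load: 2.11 × 8.9 = 18.779 kN at 5.35 m from P.
ΣF_x = 0: P_x = 0.
ΣF_y = 0: P_y − 20 − 2.11·8.9 = 0 → P_y = 38.78 kN.
ΣM about P: M_P − 20·4.3 − (2.11·8.9)·5.35 = 0 → M_P = 186.5 kN·m.

P_x = 0, P_y = 38.78 kN, M_P = 186.5 kN·m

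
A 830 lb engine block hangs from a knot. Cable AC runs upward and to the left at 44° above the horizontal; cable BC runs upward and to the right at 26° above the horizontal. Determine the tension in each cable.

T_AC = 793.9 lb, T_BC = 635.4 lb

ΣF_x = 0: −T_AC·cos44° + T_BC·cos26° = 0 → T_BC = 0.800339·T_AC.
ΣF_y = 0: T_AC·sin44° + T_BC·sin26° = 830.
Substitute: T_AC·(0.694658 + 0.800339·0.438371) = 830 → T_AC = 793.876 ≈ 793.9 lb.
Then T_BC = 0.800339 × 793.876 = 635.4 lb.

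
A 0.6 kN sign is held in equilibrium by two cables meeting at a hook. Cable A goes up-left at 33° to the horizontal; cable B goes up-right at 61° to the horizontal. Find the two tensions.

T_A = 0.2916 kN, T_B = 0.5044 kN

ΣF_x = 0: −T_A·cos33° + T_B·cos61° = 0 → T_B = 1.7299·T_A.
ΣF_y = 0: T_A·sin33° + T_B·sin61° = 0.6.
Substitute: T_A·(0.544639 + 1.7299·0.87462) = 0.6 → T_A = 0.291596 ≈ 0.2916 kN.
Then T_B = 1.7299 × 0.291596 = 0.5044 kN.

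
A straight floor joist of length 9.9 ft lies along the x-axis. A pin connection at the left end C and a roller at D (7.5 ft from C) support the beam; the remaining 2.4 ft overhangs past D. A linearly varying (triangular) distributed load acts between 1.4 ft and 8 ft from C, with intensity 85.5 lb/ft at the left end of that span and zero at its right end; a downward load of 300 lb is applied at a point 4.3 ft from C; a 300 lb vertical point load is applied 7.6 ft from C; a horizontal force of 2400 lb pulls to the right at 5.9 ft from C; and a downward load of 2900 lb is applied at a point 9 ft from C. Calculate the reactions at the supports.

Resultant of the triangular load: ½ × 85.5 × 6.6 = 282.15 lb, acting at 3.6 ft from C (one-third of the span from the peak).
Taking moments about C: D_y·7.5 − (½·85.5·6.6)·3.6 − 300·4.3 − 300·7.6 − 2900·9 = 0 → D_y = 30685.74/7.5 = 4091.43 ≈ 4091 lb.
ΣF_y = 0: C_y + 4091.43 − ½·85.5·6.6 − 300 − 300 − 2900 = 0 → C_y = -309.3 lb.
ΣF_x = 0: C_x + 2400 = 0 → C_x = -2400 lb.

C_x = -2400 lb, C_y = -309.3 lb, D_y = 4091 lb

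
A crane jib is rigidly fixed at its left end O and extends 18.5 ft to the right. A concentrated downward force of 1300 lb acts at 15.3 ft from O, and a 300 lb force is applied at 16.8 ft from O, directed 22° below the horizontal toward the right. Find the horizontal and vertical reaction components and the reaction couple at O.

ΣF_x = 0: O_x + 300·cos22° = 0 → O_x = -278.2 lb.
ΣF_y = 0: O_y − 1300 − 300·sin22° = 0 → O_y = 1412 lb.
ΣM about O: M_O − 1300·15.3 − 300·sin22°·16.8 = 0 → M_O = 21780 lb·ft.

O_x = -278.2 lb, O_y = 1412 lb, M_O = 21780 lb·ft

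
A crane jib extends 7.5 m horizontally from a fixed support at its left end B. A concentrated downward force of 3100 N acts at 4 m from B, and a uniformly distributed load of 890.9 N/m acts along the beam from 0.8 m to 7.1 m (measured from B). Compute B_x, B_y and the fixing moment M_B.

Resultant of the distributed load: 890.9 × 6.3 = 5612.67 N at 3.95 m from B.
ΣF_x = 0: B_x = 0.
ΣF_y = 0: B_y − 3100 − 890.9·6.3 = 0 → B_y = 8713 N.
ΣM about B: M_B − 3100·4 − (890.9·6.3)·3.95 = 0 → M_B = 34570 N·m.

B_x = 0, B_y = 8713 N, M_B = 34570 N·m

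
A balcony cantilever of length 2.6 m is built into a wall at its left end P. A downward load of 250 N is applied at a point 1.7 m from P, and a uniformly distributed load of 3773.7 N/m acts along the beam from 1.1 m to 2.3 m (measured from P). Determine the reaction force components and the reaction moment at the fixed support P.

Resultant of the distributed load: 3773.7 × 1.2 = 4528.44 N at 1.7 m from P.
ΣF_x = 0: P_x = 0.
ΣF_y = 0: P_y − 250 − 3773.7·1.2 = 0 → P_y = 4778 N.
ΣM about P: M_P − 250·1.7 − (3773.7·1.2)·1.7 = 0 → M_P = 8123 N·m.

P_x = 0, P_y = 4778 N, M_P = 8123 N·m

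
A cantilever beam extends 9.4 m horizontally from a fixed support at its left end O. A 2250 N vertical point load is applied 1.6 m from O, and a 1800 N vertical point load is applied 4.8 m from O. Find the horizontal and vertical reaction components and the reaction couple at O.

ΣF_x = 0: O_x = 0.
ΣF_y = 0: O_y − 2250 − 1800 = 0 → O_y = 4050 N.
ΣM about O: M_O − 2250·1.6 − 1800·4.8 = 0 → M_O = 12240 N·m.

O_x = 0, O_y = 4050 N, M_O = 12240 N·m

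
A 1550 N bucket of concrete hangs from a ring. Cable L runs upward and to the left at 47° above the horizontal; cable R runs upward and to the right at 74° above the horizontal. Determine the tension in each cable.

ΣF_x = 0: −T_L·cos47° + T_R·cos74° = 0 → T_R = 2.47426·T_L.
ΣF_y = 0: T_L·sin47° + T_R·sin74° = 1550.
Substitute: T_L·(0.731354 + 2.47426·0.961262) = 1550 → T_L = 498.43 ≈ 498.4 N.
Then T_R = 2.47426 × 498.43 = 1233 N.

T_L = 498.4 N, T_R = 1233 N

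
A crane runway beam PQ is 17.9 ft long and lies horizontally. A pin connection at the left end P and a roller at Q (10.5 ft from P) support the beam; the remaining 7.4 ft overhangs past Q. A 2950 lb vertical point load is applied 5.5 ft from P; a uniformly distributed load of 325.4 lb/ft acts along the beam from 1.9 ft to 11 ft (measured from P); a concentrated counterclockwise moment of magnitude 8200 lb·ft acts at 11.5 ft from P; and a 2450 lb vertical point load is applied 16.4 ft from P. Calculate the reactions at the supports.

Resultant of the distributed load: 325.4 × 9.1 = 2961.14 lb at 6.45 ft from P.
Taking moments about P: Q_y·10.5 − 2950·5.5 − (325.4·9.1)·6.45 + 8200 − 2450·16.4 = 0 → Q_y = 67304.353/10.5 = 6409.94 ≈ 6410 lb.
ΣF_y = 0: P_y + 6409.94 − 2950 − 325.4·9.1 − 2450 = 0 → P_y = 1951 lb.
ΣF_x = 0: no horizontal applied forces, so P_x = 0.

P_x = 0, P_y = 1951 lb, Q_y = 6410 lb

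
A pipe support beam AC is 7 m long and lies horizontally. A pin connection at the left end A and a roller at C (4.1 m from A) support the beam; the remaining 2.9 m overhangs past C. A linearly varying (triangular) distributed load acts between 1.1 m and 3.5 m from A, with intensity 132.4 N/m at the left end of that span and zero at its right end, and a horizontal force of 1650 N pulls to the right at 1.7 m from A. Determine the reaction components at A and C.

A_x = -1650 N, A_y = 85.25 N, C_y = 73.63 N

Resultant of the triangular load: ½ × 132.4 × 2.4 = 158.88 N, acting at 1.9 m from A (one-third of the span from the peak).
Moments about A: C_y·4.1 − (½·132.4·2.4)·1.9 = 0 → C_y = 301.872/4.1 = 73.6273 ≈ 73.63 N.
ΣF_y = 0: A_y + 73.6273 − ½·132.4·2.4 = 0 → A_y = 85.25 N.
ΣF_x = 0: A_x + 1650 = 0 → A_x = -1650 N.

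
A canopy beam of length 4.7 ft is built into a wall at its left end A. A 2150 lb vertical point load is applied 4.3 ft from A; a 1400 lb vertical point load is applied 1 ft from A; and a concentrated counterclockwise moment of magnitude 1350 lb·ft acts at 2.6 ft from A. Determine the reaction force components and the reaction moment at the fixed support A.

ΣF_x = 0: A_x = 0.
ΣF_y = 0: A_y − 2150 − 1400 = 0 → A_y = 3550 lb.
ΣM about A: M_A − 2150·4.3 − 1400·1 + 1350 = 0 → M_A = 9295 lb·ft.

A_x = 0, A_y = 3550 lb, M_A = 9295 lb·ft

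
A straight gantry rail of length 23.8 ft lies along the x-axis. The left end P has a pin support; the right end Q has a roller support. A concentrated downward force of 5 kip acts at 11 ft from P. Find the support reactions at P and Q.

ΣM about P: Q_y·23.8 − 5·11 = 0 → Q_y = 55/23.8 = 2.31092 ≈ 2.311 kip.
ΣF_y = 0: P_y + 2.31092 − 5 = 0 → P_y = 2.689 kip.
ΣF_x = 0: no horizontal applied forces, so P_x = 0.

P_x = 0, P_y = 2.689 kip, Q_y = 2.311 kip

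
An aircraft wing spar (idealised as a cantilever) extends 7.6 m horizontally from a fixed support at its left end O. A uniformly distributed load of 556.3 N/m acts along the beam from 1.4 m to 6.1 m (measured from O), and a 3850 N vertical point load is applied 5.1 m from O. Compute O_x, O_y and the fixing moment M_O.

Resultant of the distributed load: 556.3 × 4.7 = 2614.61 N at 3.75 m from O.
ΣF_x = 0: O_x = 0.
ΣF_y = 0: O_y − 556.3·4.7 − 3850 = 0 → O_y = 6465 N.
ΣM about O: M_O − (556.3·4.7)·3.75 − 3850·5.1 = 0 → M_O = 29440 N·m.

O_x = 0, O_y = 6465 N, M_O = 29440 N·m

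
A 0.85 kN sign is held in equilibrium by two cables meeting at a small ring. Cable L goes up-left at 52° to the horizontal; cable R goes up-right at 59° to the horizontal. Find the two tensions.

ΣF_x = 0: −T_L·cos52° + T_R·cos59° = 0 → T_R = 1.19537·T_L.
ΣF_y = 0: T_L·sin52° + T_R·sin59° = 0.85.
Substitute: T_L·(0.788011 + 1.19537·0.857167) = 0.85 → T_L = 0.468929 ≈ 0.4689 kN.
Then T_R = 1.19537 × 0.468929 = 0.5605 kN.

T_L = 0.4689 kN, T_R = 0.5605 kN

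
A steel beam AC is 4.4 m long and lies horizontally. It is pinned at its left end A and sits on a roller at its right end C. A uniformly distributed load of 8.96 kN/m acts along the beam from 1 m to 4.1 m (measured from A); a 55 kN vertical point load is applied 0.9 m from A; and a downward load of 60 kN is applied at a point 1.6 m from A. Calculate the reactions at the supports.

A_x = 0, A_y = 93.61 kN, C_y = 49.17 kN

Resultant of the distributed load: 8.96 × 3.1 = 27.776 kN at 2.55 m from A.
ΣM about A: C_y·4.4 − (8.96·3.1)·2.55 − 55·0.9 − 60·1.6 = 0 → C_y = 216.3288/4.4 = 49.1656 ≈ 49.17 kN.
ΣF_y = 0: A_y + 49.1656 − 8.96·3.1 − 55 − 60 = 0 → A_y = 93.61 kN.
ΣF_x = 0: no horizontal applied forces, so A_x = 0.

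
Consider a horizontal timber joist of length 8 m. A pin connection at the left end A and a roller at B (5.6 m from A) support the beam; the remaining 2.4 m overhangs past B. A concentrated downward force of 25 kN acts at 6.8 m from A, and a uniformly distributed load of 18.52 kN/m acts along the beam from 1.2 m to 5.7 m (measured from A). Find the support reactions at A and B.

Resultant of the distributed load: 18.52 × 4.5 = 83.34 kN at 3.45 m from A.
ΣM about A: B_y·5.6 − 25·6.8 − (18.52·4.5)·3.45 = 0 → B_y = 457.523/5.6 = 81.7005 ≈ 81.70 kN.
ΣF_y = 0: A_y + 81.7005 − 25 − 18.52·4.5 = 0 → A_y = 26.64 kN.
ΣF_x = 0: no horizontal applied forces, so A_x = 0.

A_x = 0, A_y = 26.64 kN, B_y = 81.70 kN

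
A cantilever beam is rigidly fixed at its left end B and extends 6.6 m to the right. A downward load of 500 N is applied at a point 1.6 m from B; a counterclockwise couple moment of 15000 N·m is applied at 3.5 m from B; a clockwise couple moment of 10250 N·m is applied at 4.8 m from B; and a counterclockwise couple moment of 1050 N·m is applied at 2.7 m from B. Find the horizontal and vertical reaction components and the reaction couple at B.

ΣF_x = 0: B_x = 0.
ΣF_y = 0: B_y − 500 = 0 → B_y = 500.0 N.
ΣM about B: M_B − 500·1.6 + 15000 − 10250 + 1050 = 0 → M_B = -5000 N·m.

B_x = 0, B_y = 500.0 N, M_B = -5000 N·m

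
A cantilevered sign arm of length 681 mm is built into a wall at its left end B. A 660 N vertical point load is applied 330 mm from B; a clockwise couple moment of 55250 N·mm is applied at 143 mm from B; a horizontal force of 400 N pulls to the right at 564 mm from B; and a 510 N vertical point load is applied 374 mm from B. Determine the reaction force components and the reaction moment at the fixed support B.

ΣF_x = 0: B_x + 400 = 0 → B_x = -400.0 N.
ΣF_y = 0: B_y − 660 − 510 = 0 → B_y = 1170 N.
ΣM about B: M_B − 660·330 − 55250 − 510·374 = 0 → M_B = 463800 N·mm.

B_x = -400.0 N, B_y = 1170 N, M_B = 463800 N·mm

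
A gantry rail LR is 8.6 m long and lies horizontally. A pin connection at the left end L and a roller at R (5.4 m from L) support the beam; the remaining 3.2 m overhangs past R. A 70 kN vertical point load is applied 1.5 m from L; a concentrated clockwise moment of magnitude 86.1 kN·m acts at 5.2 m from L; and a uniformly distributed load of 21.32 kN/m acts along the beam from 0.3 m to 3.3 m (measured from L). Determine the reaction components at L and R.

L_x = 0, L_y = 77.25 kN, R_y = 56.71 kN

Resultant of the distributed load: 21.32 × 3 = 63.96 kN at 1.8 m from L.
ΣM about L: R_y·5.4 − 70·1.5 − 86.1 − (21.32·3)·1.8 = 0 → R_y = 306.228/5.4 = 56.7089 ≈ 56.71 kN.
ΣF_y = 0: L_y + 56.7089 − 70 − 21.32·3 = 0 → L_y = 77.25 kN.
ΣF_x = 0: no horizontal applied forces, so L_x = 0.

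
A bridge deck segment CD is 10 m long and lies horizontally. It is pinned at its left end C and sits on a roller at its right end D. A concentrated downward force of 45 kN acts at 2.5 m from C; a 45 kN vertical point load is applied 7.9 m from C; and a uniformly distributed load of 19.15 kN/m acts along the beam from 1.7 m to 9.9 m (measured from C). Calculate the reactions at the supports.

Resultant of the distributed load: 19.15 × 8.2 = 157.03 kN at 5.8 m from C.
Taking moments about C: D_y·10 − 45·2.5 − 45·7.9 − (19.15·8.2)·5.8 = 0 → D_y = 1378.774/10 = 137.877 ≈ 137.9 kN.
ΣF_y = 0: C_y + 137.877 − 45 − 45 − 19.15·8.2 = 0 → C_y = 109.2 kN.
ΣF_x = 0: no horizontal applied forces, so C_x = 0.

C_x = 0, C_y = 109.2 kN, D_y = 137.9 kN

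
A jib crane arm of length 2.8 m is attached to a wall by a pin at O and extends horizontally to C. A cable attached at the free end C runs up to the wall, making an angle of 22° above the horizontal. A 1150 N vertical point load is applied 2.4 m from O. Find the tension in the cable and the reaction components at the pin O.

T = 2631 N, O_x = 2440 N, O_y = 164.3 N

ΣM about O: T·sin22°·2.8 − 1150·2.4 = 0 → T = 2760/(2.8·0.374607) = 2631.33 ≈ 2631 N.
ΣF_x = 0: O_x − T·cos22° = 0 → O_x = 2631.33 × 0.927184 = 2440 N.
ΣF_y = 0: O_y + T·sin22° − 1150 = 0 → O_y = 1150 − 2631.33 × 0.374607 = 164.3 N.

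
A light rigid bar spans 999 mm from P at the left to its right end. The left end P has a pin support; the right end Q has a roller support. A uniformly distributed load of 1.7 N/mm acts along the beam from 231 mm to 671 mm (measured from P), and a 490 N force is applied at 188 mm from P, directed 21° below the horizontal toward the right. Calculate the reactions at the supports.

Resultant of the distributed load: 1.7 × 440 = 748 N at 451 mm from P.
Taking moments about P: Q_y·999 − (1.7·440)·451 − 490·sin21°·188 = 0 → Q_y = 370361/999 = 370.732 ≈ 370.7 N.
ΣF_y = 0: P_y + 370.732 − 1.7·440 − 490·sin21° = 0 → P_y = 552.9 N.
ΣF_x = 0: P_x + 490·cos21° = 0 → P_x = -457.5 N.

P_x = -457.5 N, P_y = 552.9 N, Q_y = 370.7 N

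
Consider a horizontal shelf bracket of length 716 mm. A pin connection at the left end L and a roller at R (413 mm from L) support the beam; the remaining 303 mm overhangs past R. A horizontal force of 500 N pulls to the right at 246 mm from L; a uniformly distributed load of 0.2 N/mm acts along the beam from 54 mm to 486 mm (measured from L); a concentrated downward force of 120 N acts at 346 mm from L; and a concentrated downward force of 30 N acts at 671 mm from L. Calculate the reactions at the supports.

L_x = -500.0 N, L_y = 30.64 N, R_y = 205.8 N

Resultant of the distributed load: 0.2 × 432 = 86.4 N at 270 mm from L.
Moments about L: R_y·413 − (0.2·432)·270 − 120·346 − 30·671 = 0 → R_y = 84978/413 = 205.758 ≈ 205.8 N.
ΣF_y = 0: L_y + 205.758 − 0.2·432 − 120 − 30 = 0 → L_y = 30.64 N.
ΣF_x = 0: L_x + 500 = 0 → L_x = -500.0 N.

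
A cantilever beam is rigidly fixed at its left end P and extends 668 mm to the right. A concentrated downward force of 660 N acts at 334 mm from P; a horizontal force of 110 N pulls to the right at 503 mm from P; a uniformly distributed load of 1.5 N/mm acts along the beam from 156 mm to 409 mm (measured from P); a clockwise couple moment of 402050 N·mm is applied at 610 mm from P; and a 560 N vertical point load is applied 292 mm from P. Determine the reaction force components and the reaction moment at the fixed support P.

P_x = -110.0 N, P_y = 1600 N, M_P = 893200 N·mm

Resultant of the distributed load: 1.5 × 253 = 379.5 N at 282.5 mm from P.
ΣF_x = 0: P_x + 110 = 0 → P_x = -110.0 N.
ΣF_y = 0: P_y − 660 − 1.5·253 − 560 = 0 → P_y = 1600 N.
ΣM about P: M_P − 660·334 − (1.5·253)·282.5 − 402050 − 560·292 = 0 → M_P = 893200 N·mm.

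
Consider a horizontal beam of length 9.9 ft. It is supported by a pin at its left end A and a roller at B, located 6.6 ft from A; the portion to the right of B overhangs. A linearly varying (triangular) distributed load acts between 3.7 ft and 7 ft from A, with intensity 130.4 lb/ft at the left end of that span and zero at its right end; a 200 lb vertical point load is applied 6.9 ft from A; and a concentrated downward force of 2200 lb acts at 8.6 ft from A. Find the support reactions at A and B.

A_x = 0, A_y = -617.1 lb, B_y = 3232 lb

Resultant of the triangular load: ½ × 130.4 × 3.3 = 215.16 lb, acting at 4.8 ft from A (one-third of the span from the peak).
Moments about A: B_y·6.6 − (½·130.4·3.3)·4.8 − 200·6.9 − 2200·8.6 = 0 → B_y = 21332.768/6.6 = 3232.24 ≈ 3232 lb.
ΣF_y = 0: A_y + 3232.24 − ½·130.4·3.3 − 200 − 2200 = 0 → A_y = -617.1 lb.
ΣF_x = 0: no horizontal applied forces, so A_x = 0.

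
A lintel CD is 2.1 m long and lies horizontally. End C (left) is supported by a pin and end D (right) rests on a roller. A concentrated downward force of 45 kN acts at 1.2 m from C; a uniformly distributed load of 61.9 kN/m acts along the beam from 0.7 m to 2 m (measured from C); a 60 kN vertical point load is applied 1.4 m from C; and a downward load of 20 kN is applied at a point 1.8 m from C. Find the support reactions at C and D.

Resultant of the distributed load: 61.9 × 1.3 = 80.47 kN at 1.35 m from C.
Taking moments about C: D_y·2.1 − 45·1.2 − (61.9·1.3)·1.35 − 60·1.4 − 20·1.8 = 0 → D_y = 282.6345/2.1 = 134.588 ≈ 134.6 kN.
ΣF_y = 0: C_y + 134.588 − 45 − 61.9·1.3 − 60 − 20 = 0 → C_y = 70.88 kN.
ΣF_x = 0: no horizontal applied forces, so C_x = 0.

C_x = 0, C_y = 70.88 kN, D_y = 134.6 kN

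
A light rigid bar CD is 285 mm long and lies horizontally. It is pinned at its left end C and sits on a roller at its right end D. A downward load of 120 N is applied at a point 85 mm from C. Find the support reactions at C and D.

C_x = 0, C_y = 84.21 N, D_y = 35.79 N

ΣM about C: D_y·285 − 120·85 = 0 → D_y = 10200/285 = 35.7895 ≈ 35.79 N.
ΣF_y = 0: C_y + 35.7895 − 120 = 0 → C_y = 84.21 N.
ΣF_x = 0: no horizontal applied forces, so C_x = 0.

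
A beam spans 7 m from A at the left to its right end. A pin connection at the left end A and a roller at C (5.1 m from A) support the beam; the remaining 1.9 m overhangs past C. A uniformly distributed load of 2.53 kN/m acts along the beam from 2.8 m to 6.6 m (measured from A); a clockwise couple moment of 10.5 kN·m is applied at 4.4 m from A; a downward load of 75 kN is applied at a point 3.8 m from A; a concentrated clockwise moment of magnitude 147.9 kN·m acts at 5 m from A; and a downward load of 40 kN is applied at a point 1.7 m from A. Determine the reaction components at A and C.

A_x = 0, A_y = 15.48 kN, C_y = 109.1 kN

Resultant of the distributed load: 2.53 × 3.8 = 9.614 kN at 4.7 m from A.
Taking moments about A: C_y·5.1 − (2.53·3.8)·4.7 − 10.5 − 75·3.8 − 147.9 − 40·1.7 = 0 → C_y = 556.5858/5.1 = 109.134 ≈ 109.1 kN.
ΣF_y = 0: A_y + 109.134 − 2.53·3.8 − 75 − 40 = 0 → A_y = 15.48 kN.
ΣF_x = 0: no horizontal applied forces, so A_x = 0.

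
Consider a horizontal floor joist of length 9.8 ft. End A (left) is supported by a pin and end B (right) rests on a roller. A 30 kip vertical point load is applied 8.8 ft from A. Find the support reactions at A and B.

ΣM about A: B_y·9.8 − 30·8.8 = 0 → B_y = 264/9.8 = 26.9388 ≈ 26.94 kip.
ΣF_y = 0: A_y + 26.9388 − 30 = 0 → A_y = 3.061 kip.
ΣF_x = 0: no horizontal applied forces, so A_x = 0.

A_x = 0, A_y = 3.061 kip, B_y = 26.94 kip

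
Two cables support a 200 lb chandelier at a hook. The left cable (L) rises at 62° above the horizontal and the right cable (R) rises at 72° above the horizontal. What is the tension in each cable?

ΣF_x = 0: −T_L·cos62° + T_R·cos72° = 0 → T_R = 1.51924·T_L.
ΣF_y = 0: T_L·sin62° + T_R·sin72° = 200.
Substitute: T_L·(0.882948 + 1.51924·0.951057) = 200 → T_L = 85.9169 ≈ 85.92 lb.
Then T_R = 1.51924 × 85.9169 = 130.5 lb.

T_L = 85.92 lb, T_R = 130.5 lb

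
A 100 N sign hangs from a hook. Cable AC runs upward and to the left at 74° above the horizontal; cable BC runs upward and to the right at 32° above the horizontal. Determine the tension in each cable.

T_AC = 88.22 N, T_BC = 28.67 N

ΣF_x = 0: −T_AC·cos74° + T_BC·cos32° = 0 → T_BC = 0.325026·T_AC.
ΣF_y = 0: T_AC·sin74° + T_BC·sin32° = 100.
Substitute: T_AC·(0.961262 + 0.325026·0.529919) = 100 → T_AC = 88.2224 ≈ 88.22 N.
Then T_BC = 0.325026 × 88.2224 = 28.67 N.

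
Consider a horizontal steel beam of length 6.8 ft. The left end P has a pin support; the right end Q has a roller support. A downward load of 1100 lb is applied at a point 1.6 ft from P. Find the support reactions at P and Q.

P_x = 0, P_y = 841.2 lb, Q_y = 258.8 lb

ΣM about P: Q_y·6.8 − 1100·1.6 = 0 → Q_y = 1760/6.8 = 258.824 ≈ 258.8 lb.
ΣF_y = 0: P_y + 258.824 − 1100 = 0 → P_y = 841.2 lb.
ΣF_x = 0: no horizontal applied forces, so P_x = 0.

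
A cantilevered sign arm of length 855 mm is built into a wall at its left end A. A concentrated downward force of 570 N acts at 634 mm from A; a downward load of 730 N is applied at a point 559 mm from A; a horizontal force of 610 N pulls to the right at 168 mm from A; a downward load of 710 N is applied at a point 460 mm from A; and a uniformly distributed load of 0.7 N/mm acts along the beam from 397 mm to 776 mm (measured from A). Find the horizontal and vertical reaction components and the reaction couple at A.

A_x = -610.0 N, A_y = 2275 N, M_A = 1252000 N·mm

Resultant of the distributed load: 0.7 × 379 = 265.3 N at 586.5 mm from A.
ΣF_x = 0: A_x + 610 = 0 → A_x = -610.0 N.
ΣF_y = 0: A_y − 570 − 730 − 710 − 0.7·379 = 0 → A_y = 2275 N.
ΣM about A: M_A − 570·634 − 730·559 − 710·460 − (0.7·379)·586.5 = 0 → M_A = 1252000 N·mm.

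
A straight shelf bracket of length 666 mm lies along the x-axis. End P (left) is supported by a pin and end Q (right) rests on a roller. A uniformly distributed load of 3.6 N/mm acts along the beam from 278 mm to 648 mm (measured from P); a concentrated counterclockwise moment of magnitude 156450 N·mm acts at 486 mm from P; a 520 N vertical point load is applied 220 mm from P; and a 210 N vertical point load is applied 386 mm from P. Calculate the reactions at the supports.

Resultant of the distributed load: 3.6 × 370 = 1332 N at 463 mm from P.
Taking moments about P: Q_y·666 − (3.6·370)·463 + 156450 − 520·220 − 210·386 = 0 → Q_y = 655726/666 = 984.574 ≈ 984.6 N.
ΣF_y = 0: P_y + 984.574 − 3.6·370 − 520 − 210 = 0 → P_y = 1077 N.
ΣF_x = 0: no horizontal applied forces, so P_x = 0.

P_x = 0, P_y = 1077 N, Q_y = 984.6 N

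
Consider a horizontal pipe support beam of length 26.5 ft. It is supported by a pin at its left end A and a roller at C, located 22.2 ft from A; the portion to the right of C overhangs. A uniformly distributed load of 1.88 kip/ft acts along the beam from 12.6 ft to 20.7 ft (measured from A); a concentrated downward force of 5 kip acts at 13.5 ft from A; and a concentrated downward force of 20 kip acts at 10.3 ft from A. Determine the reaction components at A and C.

Resultant of the distributed load: 1.88 × 8.1 = 15.228 kip at 16.65 ft from A.
ΣM about A: C_y·22.2 − (1.88·8.1)·16.65 − 5·13.5 − 20·10.3 = 0 → C_y = 527.0462/22.2 = 23.7408 ≈ 23.74 kip.
ΣF_y = 0: A_y + 23.7408 − 1.88·8.1 − 5 − 20 = 0 → A_y = 16.49 kip.
ΣF_x = 0: no horizontal applied forces, so A_x = 0.

A_x = 0, A_y = 16.49 kip, C_y = 23.74 kip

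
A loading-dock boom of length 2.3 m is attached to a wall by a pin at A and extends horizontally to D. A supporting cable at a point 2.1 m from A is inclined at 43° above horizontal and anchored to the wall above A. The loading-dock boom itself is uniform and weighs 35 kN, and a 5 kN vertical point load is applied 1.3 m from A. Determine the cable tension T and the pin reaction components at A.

T = 32.64 kN, A_x = 23.87 kN, A_y = 17.74 kN

ΣM about A: T·sin43°·2.1 − 35·1.15 − 5·1.3 = 0 → T = 46.75/(2.1·0.681998) = 32.6422 ≈ 32.64 kN.
ΣF_x = 0: A_x − T·cos43° = 0 → A_x = 32.6422 × 0.731354 = 23.87 kN.
ΣF_y = 0: A_y + T·sin43° − 35 − 5 = 0 → A_y = 40 − 32.6422 × 0.681998 = 17.74 kN.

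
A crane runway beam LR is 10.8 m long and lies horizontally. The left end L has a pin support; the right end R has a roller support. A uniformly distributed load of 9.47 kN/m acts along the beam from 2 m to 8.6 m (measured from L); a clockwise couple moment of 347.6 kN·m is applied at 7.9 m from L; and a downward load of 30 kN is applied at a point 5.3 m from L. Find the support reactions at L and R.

Resultant of the distributed load: 9.47 × 6.6 = 62.502 kN at 5.3 m from L.
Moments about L: R_y·10.8 − (9.47·6.6)·5.3 − 347.6 − 30·5.3 = 0 → R_y = 837.8606/10.8 = 77.5797 ≈ 77.58 kN.
ΣF_y = 0: L_y + 77.5797 − 9.47·6.6 − 30 = 0 → L_y = 14.92 kN.
ΣF_x = 0: no horizontal applied forces, so L_x = 0.

L_x = 0, L_y = 14.92 kN, R_y = 77.58 kN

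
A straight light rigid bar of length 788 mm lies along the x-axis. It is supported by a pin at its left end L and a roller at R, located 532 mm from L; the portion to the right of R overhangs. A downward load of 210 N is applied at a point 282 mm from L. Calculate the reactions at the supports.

L_x = 0, L_y = 98.68 N, R_y = 111.3 N

ΣM about L: R_y·532 − 210·282 = 0 → R_y = 59220/532 = 111.316 ≈ 111.3 N.
ΣF_y = 0: L_y + 111.316 − 210 = 0 → L_y = 98.68 N.
ΣF_x = 0: no horizontal applied forces, so L_x = 0.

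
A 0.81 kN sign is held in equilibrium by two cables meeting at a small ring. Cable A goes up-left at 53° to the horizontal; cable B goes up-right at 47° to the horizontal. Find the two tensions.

ΣF_x = 0: −T_A·cos53° + T_B·cos47° = 0 → T_B = 0.882429·T_A.
ΣF_y = 0: T_A·sin53° + T_B·sin47° = 0.81.
Substitute: T_A·(0.798636 + 0.882429·0.731354) = 0.81 → T_A = 0.56094 ≈ 0.5609 kN.
Then T_B = 0.882429 × 0.56094 = 0.4950 kN.

T_A = 0.5609 kN, T_B = 0.4950 kN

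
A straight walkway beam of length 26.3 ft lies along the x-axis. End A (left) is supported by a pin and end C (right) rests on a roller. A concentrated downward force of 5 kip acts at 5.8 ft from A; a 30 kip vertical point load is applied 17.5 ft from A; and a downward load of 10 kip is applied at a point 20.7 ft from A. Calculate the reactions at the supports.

A_x = 0, A_y = 16.06 kip, C_y = 28.94 kip

ΣM about A: C_y·26.3 − 5·5.8 − 30·17.5 − 10·20.7 = 0 → C_y = 761/26.3 = 28.9354 ≈ 28.94 kip.
ΣF_y = 0: A_y + 28.9354 − 5 − 30 − 10 = 0 → A_y = 16.06 kip.
ΣF_x = 0: no horizontal applied forces, so A_x = 0.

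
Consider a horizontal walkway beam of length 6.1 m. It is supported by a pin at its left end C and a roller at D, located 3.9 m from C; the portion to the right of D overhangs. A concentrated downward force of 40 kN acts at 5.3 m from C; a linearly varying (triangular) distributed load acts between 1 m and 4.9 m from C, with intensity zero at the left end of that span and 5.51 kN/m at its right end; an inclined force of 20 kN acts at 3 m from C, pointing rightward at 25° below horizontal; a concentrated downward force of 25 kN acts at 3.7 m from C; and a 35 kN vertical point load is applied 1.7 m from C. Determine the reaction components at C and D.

Resultant of the triangular load: ½ × 5.51 × 3.9 = 10.7445 kN, acting at 3.6 m from C (one-third of the span from the peak).
ΣM about C: D_y·3.9 − 40·5.3 − (½·5.51·3.9)·3.6 − 20·sin25°·3 − 25·3.7 − 35·1.7 = 0 → D_y = 428.037/3.9 = 109.753 ≈ 109.8 kN.
ΣF_y = 0: C_y + 109.753 − 40 − ½·5.51·3.9 − 20·sin25° − 25 − 35 = 0 → C_y = 9.444 kN.
ΣF_x = 0: C_x + 20·cos25° = 0 → C_x = -18.13 kN.

C_x = -18.13 kN, C_y = 9.444 kN, D_y = 109.8 kN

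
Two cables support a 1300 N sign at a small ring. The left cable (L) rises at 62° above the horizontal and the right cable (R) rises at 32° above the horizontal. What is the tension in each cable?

ΣF_x = 0: −T_L·cos62° + T_R·cos32° = 0 → T_R = 0.553591·T_L.
ΣF_y = 0: T_L·sin62° + T_R·sin32° = 1300.
Substitute: T_L·(0.882948 + 0.553591·0.529919) = 1300 → T_L = 1105.15 ≈ 1105 N.
Then T_R = 0.553591 × 1105.15 = 611.8 N.

T_L = 1105 N, T_R = 611.8 N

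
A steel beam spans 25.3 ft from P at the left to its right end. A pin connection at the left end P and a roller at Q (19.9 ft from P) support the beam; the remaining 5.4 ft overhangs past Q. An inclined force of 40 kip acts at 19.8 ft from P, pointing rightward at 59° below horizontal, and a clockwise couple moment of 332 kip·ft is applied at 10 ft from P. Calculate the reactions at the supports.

Taking moments about P: Q_y·19.9 − 40·sin59°·19.8 − 332 = 0 → Q_y = 1010.88/19.9 = 50.798 ≈ 50.80 kip.
ΣF_y = 0: P_y + 50.798 − 40·sin59° = 0 → P_y = -16.51 kip.
ΣF_x = 0: P_x + 40·cos59° = 0 → P_x = -20.60 kip.

P_x = -20.60 kip, P_y = -16.51 kip, Q_y = 50.80 kip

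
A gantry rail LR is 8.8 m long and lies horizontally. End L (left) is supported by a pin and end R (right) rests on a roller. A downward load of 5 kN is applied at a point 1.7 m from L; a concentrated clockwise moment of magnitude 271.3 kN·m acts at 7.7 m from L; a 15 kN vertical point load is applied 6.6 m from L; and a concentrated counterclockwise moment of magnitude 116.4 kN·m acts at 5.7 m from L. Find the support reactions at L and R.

L_x = 0, L_y = -9.818 kN, R_y = 29.82 kN

Moments about L: R_y·8.8 − 5·1.7 − 271.3 − 15·6.6 + 116.4 = 0 → R_y = 262.4/8.8 = 29.8182 ≈ 29.82 kN.
ΣF_y = 0: L_y + 29.8182 − 5 − 15 = 0 → L_y = -9.818 kN.
ΣF_x = 0: no horizontal applied forces, so L_x = 0.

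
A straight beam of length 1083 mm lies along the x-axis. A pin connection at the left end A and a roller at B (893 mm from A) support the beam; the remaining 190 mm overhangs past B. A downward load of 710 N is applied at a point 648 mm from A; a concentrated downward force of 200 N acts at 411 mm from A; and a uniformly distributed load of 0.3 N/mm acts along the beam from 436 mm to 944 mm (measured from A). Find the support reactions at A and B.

A_x = 0, A_y = 337.4 N, B_y = 725.0 N

Resultant of the distributed load: 0.3 × 508 = 152.4 N at 690 mm from A.
Taking moments about A: B_y·893 − 710·648 − 200·411 − (0.3·508)·690 = 0 → B_y = 647436/893 = 725.012 ≈ 725.0 N.
ΣF_y = 0: A_y + 725.012 − 710 − 200 − 0.3·508 = 0 → A_y = 337.4 N.
ΣF_x = 0: no horizontal applied forces, so A_x = 0.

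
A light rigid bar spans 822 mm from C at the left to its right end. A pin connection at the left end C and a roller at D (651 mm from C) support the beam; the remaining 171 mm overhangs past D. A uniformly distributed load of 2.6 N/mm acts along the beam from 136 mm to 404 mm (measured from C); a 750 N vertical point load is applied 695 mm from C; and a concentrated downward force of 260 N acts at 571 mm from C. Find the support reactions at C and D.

Resultant of the distributed load: 2.6 × 268 = 696.8 N at 270 mm from C.
Taking moments about C: D_y·651 − (2.6·268)·270 − 750·695 − 260·571 = 0 → D_y = 857846/651 = 1317.74 ≈ 1318 N.
ΣF_y = 0: C_y + 1317.74 − 2.6·268 − 750 − 260 = 0 → C_y = 389.1 N.
ΣF_x = 0: no horizontal applied forces, so C_x = 0.

C_x = 0, C_y = 389.1 N, D_y = 1318 N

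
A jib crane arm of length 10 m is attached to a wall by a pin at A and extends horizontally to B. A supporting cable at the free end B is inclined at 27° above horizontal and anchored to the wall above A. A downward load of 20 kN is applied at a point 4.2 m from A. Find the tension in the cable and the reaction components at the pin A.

ΣM about A: T·sin27°·10 − 20·4.2 = 0 → T = 84/(10·0.45399) = 18.5026 ≈ 18.50 kN.
ΣF_x = 0: A_x − T·cos27° = 0 → A_x = 18.5026 × 0.891007 = 16.49 kN.
ΣF_y = 0: A_y + T·sin27° − 20 = 0 → A_y = 20 − 18.5026 × 0.45399 = 11.60 kN.

T = 18.50 kN, A_x = 16.49 kN, A_y = 11.60 kN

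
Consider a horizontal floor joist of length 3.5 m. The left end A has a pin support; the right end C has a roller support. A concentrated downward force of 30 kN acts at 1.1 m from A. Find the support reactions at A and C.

Taking moments about A: C_y·3.5 − 30·1.1 = 0 → C_y = 33/3.5 = 9.42857 ≈ 9.429 kN.
ΣF_y = 0: A_y + 9.42857 − 30 = 0 → A_y = 20.57 kN.
ΣF_x = 0: no horizontal applied forces, so A_x = 0.

A_x = 0, A_y = 20.57 kN, C_y = 9.429 kN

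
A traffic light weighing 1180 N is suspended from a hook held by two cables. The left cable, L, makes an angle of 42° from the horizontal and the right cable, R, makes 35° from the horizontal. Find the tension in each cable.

ΣF_x = 0: −T_L·cos42° + T_R·cos35° = 0 → T_R = 0.907212·T_L.
ΣF_y = 0: T_L·sin42° + T_R·sin35° = 1180.
Substitute: T_L·(0.669131 + 0.907212·0.573576) = 1180 → T_L = 992.025 ≈ 992.0 N.
Then T_R = 0.907212 × 992.025 = 900.0 N.

T_L = 992.0 N, T_R = 900.0 N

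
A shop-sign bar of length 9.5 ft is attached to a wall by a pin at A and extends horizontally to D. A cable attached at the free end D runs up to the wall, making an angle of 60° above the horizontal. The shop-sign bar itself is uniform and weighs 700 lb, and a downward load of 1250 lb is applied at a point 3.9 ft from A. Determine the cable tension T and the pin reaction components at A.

ΣM about A: T·sin60°·9.5 − 700·4.75 − 1250·3.9 = 0 → T = 8200/(9.5·0.866025) = 996.689 ≈ 996.7 lb.
ΣF_x = 0: A_x − T·cos60° = 0 → A_x = 996.689 × 0.5 = 498.3 lb.
ΣF_y = 0: A_y + T·sin60° − 700 − 1250 = 0 → A_y = 1950 − 996.689 × 0.866025 = 1087 lb.

T = 996.7 lb, A_x = 498.3 lb, A_y = 1087 lb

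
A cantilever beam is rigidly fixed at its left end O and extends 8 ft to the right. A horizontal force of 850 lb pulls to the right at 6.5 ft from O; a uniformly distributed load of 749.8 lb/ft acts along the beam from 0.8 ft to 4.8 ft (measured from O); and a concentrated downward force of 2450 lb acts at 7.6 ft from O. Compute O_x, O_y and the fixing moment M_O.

Resultant of the distributed load: 749.8 × 4 = 2999.2 lb at 2.8 ft from O.
ΣF_x = 0: O_x + 850 = 0 → O_x = -850.0 lb.
ΣF_y = 0: O_y − 749.8·4 − 2450 = 0 → O_y = 5449 lb.
ΣM about O: M_O − (749.8·4)·2.8 − 2450·7.6 = 0 → M_O = 27020 lb·ft.

O_x = -850.0 lb, O_y = 5449 lb, M_O = 27020 lb·ft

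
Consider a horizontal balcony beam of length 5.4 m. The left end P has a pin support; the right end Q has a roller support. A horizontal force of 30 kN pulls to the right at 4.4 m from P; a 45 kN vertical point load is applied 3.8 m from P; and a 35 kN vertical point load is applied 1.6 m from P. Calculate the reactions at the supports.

ΣM about P: Q_y·5.4 − 45·3.8 − 35·1.6 = 0 → Q_y = 227/5.4 = 42.037 ≈ 42.04 kN.
ΣF_y = 0: P_y + 42.037 − 45 − 35 = 0 → P_y = 37.96 kN.
ΣF_x = 0: P_x + 30 = 0 → P_x = -30.00 kN.

P_x = -30.00 kN, P_y = 37.96 kN, Q_y = 42.04 kN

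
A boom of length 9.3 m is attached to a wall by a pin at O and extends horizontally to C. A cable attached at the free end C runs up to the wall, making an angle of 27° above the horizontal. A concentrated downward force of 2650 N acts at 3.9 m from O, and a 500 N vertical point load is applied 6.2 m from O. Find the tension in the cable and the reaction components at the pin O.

ΣM about O: T·sin27°·9.3 − 2650·3.9 − 500·6.2 = 0 → T = 13435/(9.3·0.45399) = 3182.06 ≈ 3182 N.
ΣF_x = 0: O_x − T·cos27° = 0 → O_x = 3182.06 × 0.891007 = 2835 N.
ΣF_y = 0: O_y + T·sin27° − 2650 − 500 = 0 → O_y = 3150 − 3182.06 × 0.45399 = 1705 N.

T = 3182 N, O_x = 2835 N, O_y = 1705 N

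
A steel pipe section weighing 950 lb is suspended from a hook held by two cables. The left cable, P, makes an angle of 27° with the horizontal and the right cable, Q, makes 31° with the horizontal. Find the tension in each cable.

ΣF_x = 0: −T_P·cos27° + T_Q·cos31° = 0 → T_Q = 1.03948·T_P.
ΣF_y = 0: T_P·sin27° + T_Q·sin31° = 950.
Substitute: T_P·(0.45399 + 1.03948·0.515038) = 950 → T_P = 960.215 ≈ 960.2 lb.
Then T_Q = 1.03948 × 960.215 = 998.1 lb.

T_P = 960.2 lb, T_Q = 998.1 lb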